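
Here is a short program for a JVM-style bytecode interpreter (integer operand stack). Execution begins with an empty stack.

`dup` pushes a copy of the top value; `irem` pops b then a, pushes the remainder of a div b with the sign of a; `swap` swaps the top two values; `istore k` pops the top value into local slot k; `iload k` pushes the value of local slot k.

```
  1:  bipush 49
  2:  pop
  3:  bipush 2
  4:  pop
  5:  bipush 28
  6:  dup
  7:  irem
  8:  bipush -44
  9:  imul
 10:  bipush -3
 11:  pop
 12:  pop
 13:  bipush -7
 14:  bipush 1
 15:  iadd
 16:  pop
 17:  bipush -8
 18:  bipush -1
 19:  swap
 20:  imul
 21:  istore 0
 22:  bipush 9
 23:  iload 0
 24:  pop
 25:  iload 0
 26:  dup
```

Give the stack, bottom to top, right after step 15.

[-6]

bipush 49   [49]
pop         []
bipush 2    [2]
pop         []
bipush 28   [28]
dup         [28, 28]
irem        [0]
bipush -44  [0, -44]
imul        [0]
bipush -3   [0, -3]
pop         [0]
pop         []
bipush -7   [-7]
bipush 1    [-7, 1]
iadd        [-6]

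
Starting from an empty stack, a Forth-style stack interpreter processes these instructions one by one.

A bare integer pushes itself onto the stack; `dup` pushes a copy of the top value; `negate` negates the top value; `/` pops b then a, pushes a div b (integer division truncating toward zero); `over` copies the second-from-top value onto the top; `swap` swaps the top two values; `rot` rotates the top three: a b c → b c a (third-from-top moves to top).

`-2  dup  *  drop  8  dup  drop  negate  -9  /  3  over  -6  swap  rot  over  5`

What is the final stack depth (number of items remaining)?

6

-2     : -2
dup    : -2 -2
*      : 4
drop   : (empty)
8      : 8
dup    : 8 8
drop   : 8
negate : -8
-9     : -8 -9
/      : 0
3      : 0 3
over   : 0 3 0
-6     : 0 3 0 -6
swap   : 0 3 -6 0
rot    : 0 -6 0 3
over   : 0 -6 0 3 0
5      : 0 -6 0 3 0 5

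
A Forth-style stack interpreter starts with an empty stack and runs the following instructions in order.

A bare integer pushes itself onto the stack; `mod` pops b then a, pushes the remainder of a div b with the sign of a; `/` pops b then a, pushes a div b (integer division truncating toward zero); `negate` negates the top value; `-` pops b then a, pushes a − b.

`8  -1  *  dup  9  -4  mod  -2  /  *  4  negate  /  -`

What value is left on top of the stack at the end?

8      : 8
-1     : 8 -1
*      : -8
dup    : -8 -8
9      : -8 -8 9
-4     : -8 -8 9 -4
mod    : -8 -8 1
-2     : -8 -8 1 -2
/      : -8 -8 0
*      : -8 0
4      : -8 0 4
negate : -8 0 -4
/      : -8 0
-      : -8

-8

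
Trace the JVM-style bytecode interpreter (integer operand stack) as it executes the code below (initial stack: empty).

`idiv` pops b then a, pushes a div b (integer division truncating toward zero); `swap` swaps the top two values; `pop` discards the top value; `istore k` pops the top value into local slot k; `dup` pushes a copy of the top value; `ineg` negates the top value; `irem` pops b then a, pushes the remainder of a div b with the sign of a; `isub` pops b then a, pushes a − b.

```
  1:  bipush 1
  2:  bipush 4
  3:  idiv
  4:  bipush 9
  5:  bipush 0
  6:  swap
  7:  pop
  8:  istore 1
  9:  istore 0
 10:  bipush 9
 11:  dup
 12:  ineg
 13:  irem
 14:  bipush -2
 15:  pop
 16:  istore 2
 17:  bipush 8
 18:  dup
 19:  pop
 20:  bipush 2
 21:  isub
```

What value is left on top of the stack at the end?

bipush 1  -> 1
bipush 4  -> 1 4
idiv      -> 0
bipush 9  -> 0 9
bipush 0  -> 0 9 0
swap      -> 0 0 9
pop       -> 0 0
istore 1  -> 0
istore 0  -> (empty)
bipush 9  -> 9
dup       -> 9 9
ineg      -> 9 -9
irem      -> 0
bipush -2 -> 0 -2
pop       -> 0
istore 2  -> (empty)
bipush 8  -> 8
dup       -> 8 8
pop       -> 8
bipush 2  -> 8 2
isub      -> 6

6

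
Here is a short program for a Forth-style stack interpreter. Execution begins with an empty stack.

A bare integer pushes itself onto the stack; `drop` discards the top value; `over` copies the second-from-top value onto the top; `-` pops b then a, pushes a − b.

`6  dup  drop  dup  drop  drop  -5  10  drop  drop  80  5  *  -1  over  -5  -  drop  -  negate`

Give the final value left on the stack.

-401

6      -> [6]
dup    -> [6, 6]
drop   -> [6]
dup    -> [6, 6]
drop   -> [6]
drop   -> []
-5     -> [-5]
10     -> [-5, 10]
drop   -> [-5]
drop   -> []
80     -> [80]
5      -> [80, 5]
*      -> [400]
-1     -> [400, -1]
over   -> [400, -1, 400]
-5     -> [400, -1, 400, -5]
-      -> [400, -1, 405]
drop   -> [400, -1]
-      -> [401]
negate -> [-401]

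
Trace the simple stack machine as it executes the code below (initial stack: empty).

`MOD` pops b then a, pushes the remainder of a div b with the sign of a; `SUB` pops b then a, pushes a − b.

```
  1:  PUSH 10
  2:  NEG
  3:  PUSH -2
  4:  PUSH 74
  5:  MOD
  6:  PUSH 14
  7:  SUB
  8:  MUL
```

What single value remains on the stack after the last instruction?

PUSH 10  10
NEG      -10
PUSH -2  -10 -2
PUSH 74  -10 -2 74
MOD      -10 -2
PUSH 14  -10 -2 14
SUB      -10 -16
MUL      160

160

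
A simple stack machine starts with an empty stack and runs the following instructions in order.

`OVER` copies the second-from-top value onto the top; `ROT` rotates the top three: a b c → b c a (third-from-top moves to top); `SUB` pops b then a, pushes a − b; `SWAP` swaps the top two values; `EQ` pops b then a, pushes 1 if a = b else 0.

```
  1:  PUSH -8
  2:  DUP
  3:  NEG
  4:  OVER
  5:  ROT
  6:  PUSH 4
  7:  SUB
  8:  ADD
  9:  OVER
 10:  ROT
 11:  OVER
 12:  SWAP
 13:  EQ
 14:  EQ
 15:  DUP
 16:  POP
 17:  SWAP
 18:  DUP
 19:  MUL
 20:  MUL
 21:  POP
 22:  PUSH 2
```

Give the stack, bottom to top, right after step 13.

[-20, 8, 1]

PUSH -8 : -8
DUP     : -8 -8
NEG     : -8 8
OVER    : -8 8 -8
ROT     : 8 -8 -8
PUSH 4  : 8 -8 -8 4
SUB     : 8 -8 -12
ADD     : 8 -20
OVER    : 8 -20 8
ROT     : -20 8 8
OVER    : -20 8 8 8
SWAP    : -20 8 8 8
EQ      : -20 8 1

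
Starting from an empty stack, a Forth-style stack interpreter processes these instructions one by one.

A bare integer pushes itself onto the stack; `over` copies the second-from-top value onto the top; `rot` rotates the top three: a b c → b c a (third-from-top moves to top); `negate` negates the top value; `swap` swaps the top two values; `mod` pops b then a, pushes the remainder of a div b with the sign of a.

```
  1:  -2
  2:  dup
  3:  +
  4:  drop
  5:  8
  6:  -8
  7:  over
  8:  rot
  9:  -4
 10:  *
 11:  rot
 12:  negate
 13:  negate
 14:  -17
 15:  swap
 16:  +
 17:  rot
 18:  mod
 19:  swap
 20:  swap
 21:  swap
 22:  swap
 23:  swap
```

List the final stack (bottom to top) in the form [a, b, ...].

-2     -> [-2]
dup    -> [-2, -2]
+      -> [-4]
drop   -> []
8      -> [8]
-8     -> [8, -8]
over   -> [8, -8, 8]
rot    -> [-8, 8, 8]
-4     -> [-8, 8, 8, -4]
*      -> [-8, 8, -32]
rot    -> [8, -32, -8]
negate -> [8, -32, 8]
negate -> [8, -32, -8]
-17    -> [8, -32, -8, -17]
swap   -> [8, -32, -17, -8]
+      -> [8, -32, -25]
rot    -> [-32, -25, 8]
mod    -> [-32, -1]
swap   -> [-1, -32]
swap   -> [-32, -1]
swap   -> [-1, -32]
swap   -> [-32, -1]
swap   -> [-1, -32]

[-1, -32]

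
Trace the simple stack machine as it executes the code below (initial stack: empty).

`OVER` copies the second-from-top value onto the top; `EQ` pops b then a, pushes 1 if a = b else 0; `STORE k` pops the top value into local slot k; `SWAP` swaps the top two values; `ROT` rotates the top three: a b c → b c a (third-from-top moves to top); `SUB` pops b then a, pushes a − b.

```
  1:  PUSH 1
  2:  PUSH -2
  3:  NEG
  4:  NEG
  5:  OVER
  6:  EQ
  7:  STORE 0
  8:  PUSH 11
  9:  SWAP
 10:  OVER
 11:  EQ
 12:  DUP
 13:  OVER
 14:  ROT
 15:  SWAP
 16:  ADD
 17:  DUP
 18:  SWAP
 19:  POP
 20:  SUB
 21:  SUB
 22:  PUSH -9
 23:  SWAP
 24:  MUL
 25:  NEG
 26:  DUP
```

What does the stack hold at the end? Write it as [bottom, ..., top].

[99, 99]

PUSH 1  : 1
PUSH -2 : 1 -2
NEG     : 1 2
NEG     : 1 -2
OVER    : 1 -2 1
EQ      : 1 0
STORE 0 : 1
PUSH 11 : 1 11
SWAP    : 11 1
OVER    : 11 1 11
EQ      : 11 0
DUP     : 11 0 0
OVER    : 11 0 0 0
ROT     : 11 0 0 0
SWAP    : 11 0 0 0
ADD     : 11 0 0
DUP     : 11 0 0 0
SWAP    : 11 0 0 0
POP     : 11 0 0
SUB     : 11 0
SUB     : 11
PUSH -9 : 11 -9
SWAP    : -9 11
MUL     : -99
NEG     : 99
DUP     : 99 99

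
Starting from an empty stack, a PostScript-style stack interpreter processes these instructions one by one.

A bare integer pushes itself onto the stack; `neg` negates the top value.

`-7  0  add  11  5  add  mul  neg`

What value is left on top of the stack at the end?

112

-7  : -7
0   : -7 0
add : -7
11  : -7 11
5   : -7 11 5
add : -7 16
mul : -112
neg : 112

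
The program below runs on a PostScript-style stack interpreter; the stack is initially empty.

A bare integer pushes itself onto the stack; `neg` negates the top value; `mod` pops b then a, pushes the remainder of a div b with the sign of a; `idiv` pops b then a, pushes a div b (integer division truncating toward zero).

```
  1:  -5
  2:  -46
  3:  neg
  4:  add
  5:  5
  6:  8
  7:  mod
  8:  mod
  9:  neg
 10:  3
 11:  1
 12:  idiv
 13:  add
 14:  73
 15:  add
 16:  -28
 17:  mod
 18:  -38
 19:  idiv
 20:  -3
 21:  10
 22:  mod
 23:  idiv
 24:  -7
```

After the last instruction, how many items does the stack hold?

-5   : [-5]
-46  : [-5, -46]
neg  : [-5, 46]
add  : [41]
5    : [41, 5]
8    : [41, 5, 8]
mod  : [41, 5]
mod  : [1]
neg  : [-1]
3    : [-1, 3]
1    : [-1, 3, 1]
idiv : [-1, 3]
add  : [2]
73   : [2, 73]
add  : [75]
-28  : [75, -28]
mod  : [19]
-38  : [19, -38]
idiv : [0]
-3   : [0, -3]
10   : [0, -3, 10]
mod  : [0, -3]
idiv : [0]
-7   : [0, -7]

2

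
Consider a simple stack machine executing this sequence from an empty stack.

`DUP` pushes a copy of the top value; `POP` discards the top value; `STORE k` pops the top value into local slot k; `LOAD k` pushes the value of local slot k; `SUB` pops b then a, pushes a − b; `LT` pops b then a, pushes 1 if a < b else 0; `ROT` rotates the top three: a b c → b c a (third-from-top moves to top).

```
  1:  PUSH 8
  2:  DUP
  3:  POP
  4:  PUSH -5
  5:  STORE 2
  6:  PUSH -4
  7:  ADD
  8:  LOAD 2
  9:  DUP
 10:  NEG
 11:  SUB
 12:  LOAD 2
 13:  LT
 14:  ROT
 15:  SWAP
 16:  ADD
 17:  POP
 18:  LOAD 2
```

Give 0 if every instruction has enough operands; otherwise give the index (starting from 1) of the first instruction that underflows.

PUSH 8   8
DUP      8 8
POP      8
PUSH -5  8 -5
STORE 2  8
PUSH -4  8 -4
ADD      4
LOAD 2   4 -5
DUP      4 -5 -5
NEG      4 -5 5
SUB      4 -10
LOAD 2   4 -10 -5
LT       4 1
ROT  — needs 3 operands, stack has 2 → underflow

14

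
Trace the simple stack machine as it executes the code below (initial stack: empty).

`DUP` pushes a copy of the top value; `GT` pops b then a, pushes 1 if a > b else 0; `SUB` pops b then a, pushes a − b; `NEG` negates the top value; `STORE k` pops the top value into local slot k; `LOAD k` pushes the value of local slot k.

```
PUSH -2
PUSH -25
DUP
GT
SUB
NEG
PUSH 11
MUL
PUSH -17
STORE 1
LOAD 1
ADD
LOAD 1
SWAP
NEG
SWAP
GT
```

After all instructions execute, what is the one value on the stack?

1

PUSH -2  : [-2]
PUSH -25 : [-2, -25]
DUP      : [-2, -25, -25]
GT       : [-2, 0]
SUB      : [-2]
NEG      : [2]
PUSH 11  : [2, 11]
MUL      : [22]
PUSH -17 : [22, -17]
STORE 1  : [22]
LOAD 1   : [22, -17]
ADD      : [5]
LOAD 1   : [5, -17]
SWAP     : [-17, 5]
NEG      : [-17, -5]
SWAP     : [-5, -17]
GT       : [1]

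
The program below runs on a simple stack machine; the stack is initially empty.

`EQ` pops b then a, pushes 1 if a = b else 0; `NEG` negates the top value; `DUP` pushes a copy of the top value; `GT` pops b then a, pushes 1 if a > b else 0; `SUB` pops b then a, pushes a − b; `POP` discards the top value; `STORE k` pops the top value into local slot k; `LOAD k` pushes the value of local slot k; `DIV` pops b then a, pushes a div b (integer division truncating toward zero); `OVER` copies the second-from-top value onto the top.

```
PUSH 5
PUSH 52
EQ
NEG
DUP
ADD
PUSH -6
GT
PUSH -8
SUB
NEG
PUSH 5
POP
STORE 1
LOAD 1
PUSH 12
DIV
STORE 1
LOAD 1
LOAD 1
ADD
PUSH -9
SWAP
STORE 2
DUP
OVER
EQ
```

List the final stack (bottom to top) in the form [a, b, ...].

PUSH 5  : 5
PUSH 52 : 5 52
EQ      : 0
NEG     : 0
DUP     : 0 0
ADD     : 0
PUSH -6 : 0 -6
GT      : 1
PUSH -8 : 1 -8
SUB     : 9
NEG     : -9
PUSH 5  : -9 5
POP     : -9
STORE 1 : (empty)
LOAD 1  : -9
PUSH 12 : -9 12
DIV     : 0
STORE 1 : (empty)
LOAD 1  : 0
LOAD 1  : 0 0
ADD     : 0
PUSH -9 : 0 -9
SWAP    : -9 0
STORE 2 : -9
DUP     : -9 -9
OVER    : -9 -9 -9
EQ      : -9 1

[-9, 1]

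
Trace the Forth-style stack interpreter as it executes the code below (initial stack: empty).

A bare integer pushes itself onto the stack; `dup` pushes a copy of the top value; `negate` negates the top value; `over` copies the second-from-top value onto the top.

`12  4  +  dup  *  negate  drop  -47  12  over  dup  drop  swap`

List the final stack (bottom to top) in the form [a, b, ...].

12      [12]
4       [12, 4]
+       [16]
dup     [16, 16]
*       [256]
negate  [-256]
drop    []
-47     [-47]
12      [-47, 12]
over    [-47, 12, -47]
dup     [-47, 12, -47, -47]
drop    [-47, 12, -47]
swap    [-47, -47, 12]

[-47, -47, 12]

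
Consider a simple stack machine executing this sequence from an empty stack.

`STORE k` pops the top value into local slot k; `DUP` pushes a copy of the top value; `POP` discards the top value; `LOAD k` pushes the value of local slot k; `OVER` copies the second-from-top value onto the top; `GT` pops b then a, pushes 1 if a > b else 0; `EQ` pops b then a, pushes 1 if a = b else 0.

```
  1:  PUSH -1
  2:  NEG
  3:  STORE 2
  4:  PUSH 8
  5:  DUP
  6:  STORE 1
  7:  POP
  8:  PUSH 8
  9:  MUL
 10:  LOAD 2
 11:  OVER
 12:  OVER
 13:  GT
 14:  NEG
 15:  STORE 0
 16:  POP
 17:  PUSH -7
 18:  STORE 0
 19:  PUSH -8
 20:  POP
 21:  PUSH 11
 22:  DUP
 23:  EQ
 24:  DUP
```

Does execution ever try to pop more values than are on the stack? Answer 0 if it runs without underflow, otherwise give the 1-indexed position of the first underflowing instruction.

PUSH -1  [-1]
NEG      [1]
STORE 2  []
PUSH 8   [8]
DUP      [8, 8]
STORE 1  [8]
POP      []
PUSH 8   [8]
MUL  — needs 2 operands, stack has 1 → underflow

9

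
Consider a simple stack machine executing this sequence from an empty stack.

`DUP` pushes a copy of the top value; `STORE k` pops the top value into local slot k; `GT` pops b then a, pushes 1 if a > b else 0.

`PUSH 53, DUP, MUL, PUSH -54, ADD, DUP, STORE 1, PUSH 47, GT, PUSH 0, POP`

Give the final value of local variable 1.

2755

PUSH 53  -> 53
DUP      -> 53 53
MUL      -> 2809
PUSH -54 -> 2809 -54
ADD      -> 2755
DUP      -> 2755 2755
STORE 1  -> 2755
PUSH 47  -> 2755 47
GT       -> 1
PUSH 0   -> 1 0
POP      -> 1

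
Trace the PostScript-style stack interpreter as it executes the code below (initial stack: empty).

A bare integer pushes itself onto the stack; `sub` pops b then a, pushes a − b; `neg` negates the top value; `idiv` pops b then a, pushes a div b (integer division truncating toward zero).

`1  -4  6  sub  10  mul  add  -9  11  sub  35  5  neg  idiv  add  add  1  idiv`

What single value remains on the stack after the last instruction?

1     [1]
-4    [1, -4]
6     [1, -4, 6]
sub   [1, -10]
10    [1, -10, 10]
mul   [1, -100]
add   [-99]
-9    [-99, -9]
11    [-99, -9, 11]
sub   [-99, -20]
35    [-99, -20, 35]
5     [-99, -20, 35, 5]
neg   [-99, -20, 35, -5]
idiv  [-99, -20, -7]
add   [-99, -27]
add   [-126]
1     [-126, 1]
idiv  [-126]

-126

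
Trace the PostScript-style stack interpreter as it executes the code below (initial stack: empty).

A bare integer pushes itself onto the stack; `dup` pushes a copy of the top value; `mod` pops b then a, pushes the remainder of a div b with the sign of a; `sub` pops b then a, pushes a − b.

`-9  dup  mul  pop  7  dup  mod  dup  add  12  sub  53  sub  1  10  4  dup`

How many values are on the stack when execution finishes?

-9   [-9]
dup  [-9, -9]
mul  [81]
pop  []
7    [7]
dup  [7, 7]
mod  [0]
dup  [0, 0]
add  [0]
12   [0, 12]
sub  [-12]
53   [-12, 53]
sub  [-65]
1    [-65, 1]
10   [-65, 1, 10]
4    [-65, 1, 10, 4]
dup  [-65, 1, 10, 4, 4]

5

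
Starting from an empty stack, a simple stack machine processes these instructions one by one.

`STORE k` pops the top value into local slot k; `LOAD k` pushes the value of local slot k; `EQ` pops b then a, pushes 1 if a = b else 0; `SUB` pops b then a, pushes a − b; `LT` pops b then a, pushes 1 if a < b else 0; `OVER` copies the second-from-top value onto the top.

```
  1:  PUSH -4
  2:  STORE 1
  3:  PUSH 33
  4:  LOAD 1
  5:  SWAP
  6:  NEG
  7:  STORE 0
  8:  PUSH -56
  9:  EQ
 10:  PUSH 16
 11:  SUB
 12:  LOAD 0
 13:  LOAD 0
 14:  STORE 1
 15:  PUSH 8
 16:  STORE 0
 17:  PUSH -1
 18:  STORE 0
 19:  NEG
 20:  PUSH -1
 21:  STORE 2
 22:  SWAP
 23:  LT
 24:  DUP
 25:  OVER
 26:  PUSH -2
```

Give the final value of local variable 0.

-1

PUSH -4  : [-4]
STORE 1  : []
PUSH 33  : [33]
LOAD 1   : [33, -4]
SWAP     : [-4, 33]
NEG      : [-4, -33]
STORE 0  : [-4]
PUSH -56 : [-4, -56]
EQ       : [0]
PUSH 16  : [0, 16]
SUB      : [-16]
LOAD 0   : [-16, -33]
LOAD 0   : [-16, -33, -33]
STORE 1  : [-16, -33]
PUSH 8   : [-16, -33, 8]
STORE 0  : [-16, -33]
PUSH -1  : [-16, -33, -1]
STORE 0  : [-16, -33]
NEG      : [-16, 33]
PUSH -1  : [-16, 33, -1]
STORE 2  : [-16, 33]
SWAP     : [33, -16]
LT       : [0]
DUP      : [0, 0]
OVER     : [0, 0, 0]
PUSH -2  : [0, 0, 0, -2]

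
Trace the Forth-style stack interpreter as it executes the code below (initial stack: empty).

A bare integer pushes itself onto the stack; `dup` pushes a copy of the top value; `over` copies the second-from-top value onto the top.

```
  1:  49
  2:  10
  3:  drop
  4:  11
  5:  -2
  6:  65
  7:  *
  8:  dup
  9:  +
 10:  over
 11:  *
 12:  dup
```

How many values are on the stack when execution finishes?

49    49
10    49 10
drop  49
11    49 11
-2    49 11 -2
65    49 11 -2 65
*     49 11 -130
dup   49 11 -130 -130
+     49 11 -260
over  49 11 -260 11
*     49 11 -2860
dup   49 11 -2860 -2860

4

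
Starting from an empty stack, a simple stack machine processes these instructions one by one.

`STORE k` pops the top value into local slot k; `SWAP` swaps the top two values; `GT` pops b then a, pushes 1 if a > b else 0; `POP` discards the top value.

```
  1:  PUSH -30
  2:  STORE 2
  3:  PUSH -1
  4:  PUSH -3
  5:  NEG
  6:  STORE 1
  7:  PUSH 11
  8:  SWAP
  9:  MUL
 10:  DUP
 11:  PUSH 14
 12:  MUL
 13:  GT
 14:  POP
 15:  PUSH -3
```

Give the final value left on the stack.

-3

PUSH -30  -30
STORE 2   (empty)
PUSH -1   -1
PUSH -3   -1 -3
NEG       -1 3
STORE 1   -1
PUSH 11   -1 11
SWAP      11 -1
MUL       -11
DUP       -11 -11
PUSH 14   -11 -11 14
MUL       -11 -154
GT        1
POP       (empty)
PUSH -3   -3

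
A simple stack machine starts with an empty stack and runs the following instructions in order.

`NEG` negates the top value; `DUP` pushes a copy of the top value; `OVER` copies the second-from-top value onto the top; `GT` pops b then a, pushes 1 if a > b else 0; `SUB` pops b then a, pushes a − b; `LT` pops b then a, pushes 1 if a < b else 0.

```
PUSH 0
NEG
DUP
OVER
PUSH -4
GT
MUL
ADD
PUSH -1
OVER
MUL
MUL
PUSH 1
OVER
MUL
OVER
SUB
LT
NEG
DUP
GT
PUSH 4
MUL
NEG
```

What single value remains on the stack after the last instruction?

PUSH 0  : [0]
NEG     : [0]
DUP     : [0, 0]
OVER    : [0, 0, 0]
PUSH -4 : [0, 0, 0, -4]
GT      : [0, 0, 1]
MUL     : [0, 0]
ADD     : [0]
PUSH -1 : [0, -1]
OVER    : [0, -1, 0]
MUL     : [0, 0]
MUL     : [0]
PUSH 1  : [0, 1]
OVER    : [0, 1, 0]
MUL     : [0, 0]
OVER    : [0, 0, 0]
SUB     : [0, 0]
LT      : [0]
NEG     : [0]
DUP     : [0, 0]
GT      : [0]
PUSH 4  : [0, 4]
MUL     : [0]
NEG     : [0]

0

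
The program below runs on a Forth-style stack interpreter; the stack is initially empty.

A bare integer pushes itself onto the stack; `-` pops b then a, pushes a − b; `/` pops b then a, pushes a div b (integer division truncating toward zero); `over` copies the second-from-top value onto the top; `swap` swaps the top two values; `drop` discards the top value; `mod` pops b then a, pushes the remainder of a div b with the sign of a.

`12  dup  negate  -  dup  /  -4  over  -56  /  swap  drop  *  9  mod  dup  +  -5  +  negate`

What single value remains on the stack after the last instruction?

12     -> [12]
dup    -> [12, 12]
negate -> [12, -12]
-      -> [24]
dup    -> [24, 24]
/      -> [1]
-4     -> [1, -4]
over   -> [1, -4, 1]
-56    -> [1, -4, 1, -56]
/      -> [1, -4, 0]
swap   -> [1, 0, -4]
drop   -> [1, 0]
*      -> [0]
9      -> [0, 9]
mod    -> [0]
dup    -> [0, 0]
+      -> [0]
-5     -> [0, -5]
+      -> [-5]
negate -> [5]

5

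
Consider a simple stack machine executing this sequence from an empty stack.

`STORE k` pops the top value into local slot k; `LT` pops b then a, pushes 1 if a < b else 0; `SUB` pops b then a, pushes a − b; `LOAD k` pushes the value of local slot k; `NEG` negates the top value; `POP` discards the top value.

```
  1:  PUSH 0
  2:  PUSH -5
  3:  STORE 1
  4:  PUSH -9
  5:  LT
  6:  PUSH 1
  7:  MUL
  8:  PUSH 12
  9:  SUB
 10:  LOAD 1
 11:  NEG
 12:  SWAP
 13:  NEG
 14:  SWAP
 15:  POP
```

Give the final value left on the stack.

12

PUSH 0  -> [0]
PUSH -5 -> [0, -5]
STORE 1 -> [0]
PUSH -9 -> [0, -9]
LT      -> [0]
PUSH 1  -> [0, 1]
MUL     -> [0]
PUSH 12 -> [0, 12]
SUB     -> [-12]
LOAD 1  -> [-12, -5]
NEG     -> [-12, 5]
SWAP    -> [5, -12]
NEG     -> [5, 12]
SWAP    -> [12, 5]
POP     -> [12]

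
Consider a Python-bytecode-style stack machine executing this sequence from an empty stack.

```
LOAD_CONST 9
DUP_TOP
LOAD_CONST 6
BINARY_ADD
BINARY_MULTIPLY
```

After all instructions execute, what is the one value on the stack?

135

LOAD_CONST 9     9
DUP_TOP          9 9
LOAD_CONST 6     9 9 6
BINARY_ADD       9 15
BINARY_MULTIPLY  135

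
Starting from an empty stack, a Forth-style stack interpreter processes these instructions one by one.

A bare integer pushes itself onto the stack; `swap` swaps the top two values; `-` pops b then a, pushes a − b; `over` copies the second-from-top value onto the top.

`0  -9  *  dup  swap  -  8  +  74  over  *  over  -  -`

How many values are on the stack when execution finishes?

0    → [0]
-9   → [0, -9]
*    → [0]
dup  → [0, 0]
swap → [0, 0]
-    → [0]
8    → [0, 8]
+    → [8]
74   → [8, 74]
over → [8, 74, 8]
*    → [8, 592]
over → [8, 592, 8]
-    → [8, 584]
-    → [-576]

1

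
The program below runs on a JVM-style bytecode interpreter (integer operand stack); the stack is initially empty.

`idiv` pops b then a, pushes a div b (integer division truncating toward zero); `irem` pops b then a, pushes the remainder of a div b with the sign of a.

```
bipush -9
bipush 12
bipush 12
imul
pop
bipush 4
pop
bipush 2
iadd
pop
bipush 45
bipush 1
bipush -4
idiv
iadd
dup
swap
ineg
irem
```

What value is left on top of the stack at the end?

0

bipush -9 → [-9]
bipush 12 → [-9, 12]
bipush 12 → [-9, 12, 12]
imul      → [-9, 144]
pop       → [-9]
bipush 4  → [-9, 4]
pop       → [-9]
bipush 2  → [-9, 2]
iadd      → [-7]
pop       → []
bipush 45 → [45]
bipush 1  → [45, 1]
bipush -4 → [45, 1, -4]
idiv      → [45, 0]
iadd      → [45]
dup       → [45, 45]
swap      → [45, 45]
ineg      → [45, -45]
irem      → [0]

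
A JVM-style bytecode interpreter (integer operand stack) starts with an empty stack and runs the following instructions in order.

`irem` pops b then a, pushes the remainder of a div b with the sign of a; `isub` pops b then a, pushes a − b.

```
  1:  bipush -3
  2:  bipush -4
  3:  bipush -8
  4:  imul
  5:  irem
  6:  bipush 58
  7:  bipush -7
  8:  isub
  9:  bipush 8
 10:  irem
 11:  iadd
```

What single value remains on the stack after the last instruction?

-2

bipush -3 : [-3]
bipush -4 : [-3, -4]
bipush -8 : [-3, -4, -8]
imul      : [-3, 32]
irem      : [-3]
bipush 58 : [-3, 58]
bipush -7 : [-3, 58, -7]
isub      : [-3, 65]
bipush 8  : [-3, 65, 8]
irem      : [-3, 1]
iadd      : [-2]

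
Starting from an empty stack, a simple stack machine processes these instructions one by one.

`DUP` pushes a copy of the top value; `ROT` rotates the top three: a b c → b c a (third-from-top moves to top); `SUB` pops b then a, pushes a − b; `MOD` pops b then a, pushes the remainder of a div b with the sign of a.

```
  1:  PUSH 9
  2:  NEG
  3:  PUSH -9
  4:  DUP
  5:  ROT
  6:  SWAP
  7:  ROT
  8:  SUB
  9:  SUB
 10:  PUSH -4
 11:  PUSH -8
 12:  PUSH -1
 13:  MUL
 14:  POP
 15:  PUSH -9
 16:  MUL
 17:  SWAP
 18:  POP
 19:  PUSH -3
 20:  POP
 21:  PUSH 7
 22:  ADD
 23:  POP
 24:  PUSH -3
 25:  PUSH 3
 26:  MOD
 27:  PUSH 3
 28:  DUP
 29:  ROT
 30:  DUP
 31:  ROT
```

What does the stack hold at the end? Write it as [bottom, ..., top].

PUSH 9  : [9]
NEG     : [-9]
PUSH -9 : [-9, -9]
DUP     : [-9, -9, -9]
ROT     : [-9, -9, -9]
SWAP    : [-9, -9, -9]
ROT     : [-9, -9, -9]
SUB     : [-9, 0]
SUB     : [-9]
PUSH -4 : [-9, -4]
PUSH -8 : [-9, -4, -8]
PUSH -1 : [-9, -4, -8, -1]
MUL     : [-9, -4, 8]
POP     : [-9, -4]
PUSH -9 : [-9, -4, -9]
MUL     : [-9, 36]
SWAP    : [36, -9]
POP     : [36]
PUSH -3 : [36, -3]
POP     : [36]
PUSH 7  : [36, 7]
ADD     : [43]
POP     : []
PUSH -3 : [-3]
PUSH 3  : [-3, 3]
MOD     : [0]
PUSH 3  : [0, 3]
DUP     : [0, 3, 3]
ROT     : [3, 3, 0]
DUP     : [3, 3, 0, 0]
ROT     : [3, 0, 0, 3]

[3, 0, 0, 3]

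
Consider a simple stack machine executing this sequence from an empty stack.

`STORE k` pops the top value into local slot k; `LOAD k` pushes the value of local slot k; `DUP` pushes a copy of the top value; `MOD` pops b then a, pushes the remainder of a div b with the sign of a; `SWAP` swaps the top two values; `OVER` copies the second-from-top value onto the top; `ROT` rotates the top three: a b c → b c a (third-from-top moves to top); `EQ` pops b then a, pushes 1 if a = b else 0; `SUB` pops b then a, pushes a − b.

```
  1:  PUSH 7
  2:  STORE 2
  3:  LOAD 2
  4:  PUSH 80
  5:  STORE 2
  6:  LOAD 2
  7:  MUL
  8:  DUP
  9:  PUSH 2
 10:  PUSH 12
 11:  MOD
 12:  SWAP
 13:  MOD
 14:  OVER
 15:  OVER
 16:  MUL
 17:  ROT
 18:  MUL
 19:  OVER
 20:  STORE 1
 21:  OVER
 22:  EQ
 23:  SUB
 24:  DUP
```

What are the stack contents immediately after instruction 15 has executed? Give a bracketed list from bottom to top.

PUSH 7  : [7]
STORE 2 : []
LOAD 2  : [7]
PUSH 80 : [7, 80]
STORE 2 : [7]
LOAD 2  : [7, 80]
MUL     : [560]
DUP     : [560, 560]
PUSH 2  : [560, 560, 2]
PUSH 12 : [560, 560, 2, 12]
MOD     : [560, 560, 2]
SWAP    : [560, 2, 560]
MOD     : [560, 2]
OVER    : [560, 2, 560]
OVER    : [560, 2, 560, 2]

[560, 2, 560, 2]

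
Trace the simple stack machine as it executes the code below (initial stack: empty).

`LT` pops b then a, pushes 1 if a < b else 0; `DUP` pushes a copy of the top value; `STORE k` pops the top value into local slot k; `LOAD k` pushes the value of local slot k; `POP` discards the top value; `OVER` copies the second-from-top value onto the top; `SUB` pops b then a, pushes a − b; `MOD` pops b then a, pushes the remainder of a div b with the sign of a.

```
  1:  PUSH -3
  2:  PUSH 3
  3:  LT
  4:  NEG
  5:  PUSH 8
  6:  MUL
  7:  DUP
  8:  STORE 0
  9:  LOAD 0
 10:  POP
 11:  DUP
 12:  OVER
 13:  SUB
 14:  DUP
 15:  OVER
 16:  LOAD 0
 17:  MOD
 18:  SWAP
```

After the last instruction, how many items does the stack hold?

PUSH -3 -> [-3]
PUSH 3  -> [-3, 3]
LT      -> [1]
NEG     -> [-1]
PUSH 8  -> [-1, 8]
MUL     -> [-8]
DUP     -> [-8, -8]
STORE 0 -> [-8]
LOAD 0  -> [-8, -8]
POP     -> [-8]
DUP     -> [-8, -8]
OVER    -> [-8, -8, -8]
SUB     -> [-8, 0]
DUP     -> [-8, 0, 0]
OVER    -> [-8, 0, 0, 0]
LOAD 0  -> [-8, 0, 0, 0, -8]
MOD     -> [-8, 0, 0, 0]
SWAP    -> [-8, 0, 0, 0]

4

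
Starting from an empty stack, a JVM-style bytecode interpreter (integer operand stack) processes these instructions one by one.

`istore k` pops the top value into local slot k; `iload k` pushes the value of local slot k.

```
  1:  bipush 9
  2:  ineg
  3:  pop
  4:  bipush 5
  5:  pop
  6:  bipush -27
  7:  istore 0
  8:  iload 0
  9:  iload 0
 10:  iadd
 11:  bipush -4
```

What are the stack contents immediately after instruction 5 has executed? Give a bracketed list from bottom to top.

[]

bipush 9 -> [9]
ineg     -> [-9]
pop      -> []
bipush 5 -> [5]
pop      -> []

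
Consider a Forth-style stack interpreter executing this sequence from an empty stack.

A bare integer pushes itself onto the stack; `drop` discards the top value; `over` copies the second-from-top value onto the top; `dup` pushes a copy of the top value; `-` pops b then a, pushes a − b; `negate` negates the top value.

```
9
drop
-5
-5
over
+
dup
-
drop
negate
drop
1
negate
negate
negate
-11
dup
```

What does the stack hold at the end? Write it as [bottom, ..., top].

[-1, -11, -11]

9       9
drop    (empty)
-5      -5
-5      -5 -5
over    -5 -5 -5
+       -5 -10
dup     -5 -10 -10
-       -5 0
drop    -5
negate  5
drop    (empty)
1       1
negate  -1
negate  1
negate  -1
-11     -1 -11
dup     -1 -11 -11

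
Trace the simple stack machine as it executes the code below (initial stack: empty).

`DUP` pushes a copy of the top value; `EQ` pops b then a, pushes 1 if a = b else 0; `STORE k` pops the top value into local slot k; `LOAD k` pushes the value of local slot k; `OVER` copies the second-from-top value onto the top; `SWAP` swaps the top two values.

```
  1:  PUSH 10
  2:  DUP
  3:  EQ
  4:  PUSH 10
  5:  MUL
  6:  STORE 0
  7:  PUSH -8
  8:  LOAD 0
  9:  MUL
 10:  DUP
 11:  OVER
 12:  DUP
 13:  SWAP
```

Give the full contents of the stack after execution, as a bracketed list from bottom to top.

[-80, -80, -80, -80]

PUSH 10 -> 10
DUP     -> 10 10
EQ      -> 1
PUSH 10 -> 1 10
MUL     -> 10
STORE 0 -> (empty)
PUSH -8 -> -8
LOAD 0  -> -8 10
MUL     -> -80
DUP     -> -80 -80
OVER    -> -80 -80 -80
DUP     -> -80 -80 -80 -80
SWAP    -> -80 -80 -80 -80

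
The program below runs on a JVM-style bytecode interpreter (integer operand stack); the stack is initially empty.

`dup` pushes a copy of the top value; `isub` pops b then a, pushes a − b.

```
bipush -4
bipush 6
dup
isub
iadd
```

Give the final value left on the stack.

bipush -4 → -4
bipush 6  → -4 6
dup       → -4 6 6
isub      → -4 0
iadd      → -4

-4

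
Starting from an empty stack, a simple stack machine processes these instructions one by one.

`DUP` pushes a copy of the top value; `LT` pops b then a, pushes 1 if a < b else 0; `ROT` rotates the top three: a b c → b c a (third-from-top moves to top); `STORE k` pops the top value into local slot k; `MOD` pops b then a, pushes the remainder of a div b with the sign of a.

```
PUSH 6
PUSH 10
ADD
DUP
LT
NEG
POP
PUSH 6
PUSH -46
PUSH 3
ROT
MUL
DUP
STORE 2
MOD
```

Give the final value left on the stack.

PUSH 6   -> 6
PUSH 10  -> 6 10
ADD      -> 16
DUP      -> 16 16
LT       -> 0
NEG      -> 0
POP      -> (empty)
PUSH 6   -> 6
PUSH -46 -> 6 -46
PUSH 3   -> 6 -46 3
ROT      -> -46 3 6
MUL      -> -46 18
DUP      -> -46 18 18
STORE 2  -> -46 18
MOD      -> -10

-10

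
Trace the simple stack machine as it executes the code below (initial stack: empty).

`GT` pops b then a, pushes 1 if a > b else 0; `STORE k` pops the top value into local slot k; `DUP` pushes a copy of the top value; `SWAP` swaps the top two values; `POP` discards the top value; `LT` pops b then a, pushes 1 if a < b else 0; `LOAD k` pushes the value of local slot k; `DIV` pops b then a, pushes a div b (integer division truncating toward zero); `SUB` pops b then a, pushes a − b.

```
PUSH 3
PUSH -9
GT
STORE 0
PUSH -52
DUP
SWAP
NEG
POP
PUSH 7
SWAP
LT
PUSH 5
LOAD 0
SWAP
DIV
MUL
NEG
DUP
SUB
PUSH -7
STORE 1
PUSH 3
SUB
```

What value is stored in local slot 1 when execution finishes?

PUSH 3   -> [3]
PUSH -9  -> [3, -9]
GT       -> [1]
STORE 0  -> []
PUSH -52 -> [-52]
DUP      -> [-52, -52]
SWAP     -> [-52, -52]
NEG      -> [-52, 52]
POP      -> [-52]
PUSH 7   -> [-52, 7]
SWAP     -> [7, -52]
LT       -> [0]
PUSH 5   -> [0, 5]
LOAD 0   -> [0, 5, 1]
SWAP     -> [0, 1, 5]
DIV      -> [0, 0]
MUL      -> [0]
NEG      -> [0]
DUP      -> [0, 0]
SUB      -> [0]
PUSH -7  -> [0, -7]
STORE 1  -> [0]
PUSH 3   -> [0, 3]
SUB      -> [-3]

-7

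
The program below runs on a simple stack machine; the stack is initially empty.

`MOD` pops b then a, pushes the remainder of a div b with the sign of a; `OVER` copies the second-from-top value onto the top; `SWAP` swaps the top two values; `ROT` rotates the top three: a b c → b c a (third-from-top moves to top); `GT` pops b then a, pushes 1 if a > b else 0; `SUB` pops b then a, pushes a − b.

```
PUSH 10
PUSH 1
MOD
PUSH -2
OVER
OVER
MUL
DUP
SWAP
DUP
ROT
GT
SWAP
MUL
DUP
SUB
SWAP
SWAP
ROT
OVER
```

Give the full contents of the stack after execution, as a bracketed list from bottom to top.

[-2, 0, 0, 0]

PUSH 10 -> [10]
PUSH 1  -> [10, 1]
MOD     -> [0]
PUSH -2 -> [0, -2]
OVER    -> [0, -2, 0]
OVER    -> [0, -2, 0, -2]
MUL     -> [0, -2, 0]
DUP     -> [0, -2, 0, 0]
SWAP    -> [0, -2, 0, 0]
DUP     -> [0, -2, 0, 0, 0]
ROT     -> [0, -2, 0, 0, 0]
GT      -> [0, -2, 0, 0]
SWAP    -> [0, -2, 0, 0]
MUL     -> [0, -2, 0]
DUP     -> [0, -2, 0, 0]
SUB     -> [0, -2, 0]
SWAP    -> [0, 0, -2]
SWAP    -> [0, -2, 0]
ROT     -> [-2, 0, 0]
OVER    -> [-2, 0, 0, 0]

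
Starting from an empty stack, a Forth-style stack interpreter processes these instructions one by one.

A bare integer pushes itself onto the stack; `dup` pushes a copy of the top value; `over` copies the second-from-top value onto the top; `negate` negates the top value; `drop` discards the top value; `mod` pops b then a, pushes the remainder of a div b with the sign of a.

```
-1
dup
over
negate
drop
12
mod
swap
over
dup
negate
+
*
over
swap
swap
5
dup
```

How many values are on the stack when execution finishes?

-1     -> -1
dup    -> -1 -1
over   -> -1 -1 -1
negate -> -1 -1 1
drop   -> -1 -1
12     -> -1 -1 12
mod    -> -1 -1
swap   -> -1 -1
over   -> -1 -1 -1
dup    -> -1 -1 -1 -1
negate -> -1 -1 -1 1
+      -> -1 -1 0
*      -> -1 0
over   -> -1 0 -1
swap   -> -1 -1 0
swap   -> -1 0 -1
5      -> -1 0 -1 5
dup    -> -1 0 -1 5 5

5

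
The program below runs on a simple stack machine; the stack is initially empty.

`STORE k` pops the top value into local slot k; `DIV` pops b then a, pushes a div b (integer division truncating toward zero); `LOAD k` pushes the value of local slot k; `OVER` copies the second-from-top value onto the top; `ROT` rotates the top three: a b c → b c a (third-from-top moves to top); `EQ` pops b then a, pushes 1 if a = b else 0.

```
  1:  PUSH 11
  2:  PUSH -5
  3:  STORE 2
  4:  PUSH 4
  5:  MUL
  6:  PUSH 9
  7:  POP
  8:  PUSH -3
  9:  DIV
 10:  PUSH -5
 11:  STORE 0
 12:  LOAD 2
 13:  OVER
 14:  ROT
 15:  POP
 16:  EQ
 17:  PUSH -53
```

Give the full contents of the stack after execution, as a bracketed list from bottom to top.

[0, -53]

PUSH 11  → [11]
PUSH -5  → [11, -5]
STORE 2  → [11]
PUSH 4   → [11, 4]
MUL      → [44]
PUSH 9   → [44, 9]
POP      → [44]
PUSH -3  → [44, -3]
DIV      → [-14]
PUSH -5  → [-14, -5]
STORE 0  → [-14]
LOAD 2   → [-14, -5]
OVER     → [-14, -5, -14]
ROT      → [-5, -14, -14]
POP      → [-5, -14]
EQ       → [0]
PUSH -53 → [0, -53]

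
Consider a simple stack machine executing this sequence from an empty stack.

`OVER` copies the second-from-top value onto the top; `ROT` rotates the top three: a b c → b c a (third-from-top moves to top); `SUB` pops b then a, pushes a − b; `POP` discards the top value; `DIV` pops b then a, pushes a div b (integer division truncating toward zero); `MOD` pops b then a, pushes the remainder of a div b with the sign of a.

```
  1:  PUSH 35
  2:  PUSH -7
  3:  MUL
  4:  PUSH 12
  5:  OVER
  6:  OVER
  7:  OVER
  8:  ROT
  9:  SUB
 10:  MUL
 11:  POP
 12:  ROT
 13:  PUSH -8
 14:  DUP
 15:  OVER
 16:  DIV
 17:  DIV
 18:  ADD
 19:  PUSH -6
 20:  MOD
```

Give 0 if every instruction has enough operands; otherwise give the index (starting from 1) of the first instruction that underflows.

PUSH 35 -> 35
PUSH -7 -> 35 -7
MUL     -> -245
PUSH 12 -> -245 12
OVER    -> -245 12 -245
OVER    -> -245 12 -245 12
OVER    -> -245 12 -245 12 -245
ROT     -> -245 12 12 -245 -245
SUB     -> -245 12 12 0
MUL     -> -245 12 0
POP     -> -245 12
ROT  — needs 3 operands, stack has 2 → underflow

12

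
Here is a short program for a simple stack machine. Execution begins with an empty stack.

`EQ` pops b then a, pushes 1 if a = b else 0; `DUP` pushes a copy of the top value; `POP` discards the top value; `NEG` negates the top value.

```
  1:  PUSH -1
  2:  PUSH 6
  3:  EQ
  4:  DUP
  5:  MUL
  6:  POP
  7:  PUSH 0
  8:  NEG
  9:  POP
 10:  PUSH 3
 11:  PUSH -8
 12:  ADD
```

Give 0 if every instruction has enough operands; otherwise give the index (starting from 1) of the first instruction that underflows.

0

PUSH -1  [-1]
PUSH 6   [-1, 6]
EQ       [0]
DUP      [0, 0]
MUL      [0]
POP      []
PUSH 0   [0]
NEG      [0]
POP      []
PUSH 3   [3]
PUSH -8  [3, -8]
ADD      [-5]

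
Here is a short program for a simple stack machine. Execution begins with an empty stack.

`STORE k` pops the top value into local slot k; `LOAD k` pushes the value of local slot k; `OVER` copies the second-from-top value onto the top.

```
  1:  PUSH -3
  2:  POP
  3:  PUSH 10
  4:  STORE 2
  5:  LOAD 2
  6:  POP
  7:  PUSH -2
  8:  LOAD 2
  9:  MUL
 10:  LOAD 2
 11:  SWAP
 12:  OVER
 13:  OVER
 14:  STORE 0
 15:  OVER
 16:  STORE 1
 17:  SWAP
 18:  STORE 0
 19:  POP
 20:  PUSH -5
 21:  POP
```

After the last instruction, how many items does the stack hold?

1

PUSH -3 → [-3]
POP     → []
PUSH 10 → [10]
STORE 2 → []
LOAD 2  → [10]
POP     → []
PUSH -2 → [-2]
LOAD 2  → [-2, 10]
MUL     → [-20]
LOAD 2  → [-20, 10]
SWAP    → [10, -20]
OVER    → [10, -20, 10]
OVER    → [10, -20, 10, -20]
STORE 0 → [10, -20, 10]
OVER    → [10, -20, 10, -20]
STORE 1 → [10, -20, 10]
SWAP    → [10, 10, -20]
STORE 0 → [10, 10]
POP     → [10]
PUSH -5 → [10, -5]
POP     → [10]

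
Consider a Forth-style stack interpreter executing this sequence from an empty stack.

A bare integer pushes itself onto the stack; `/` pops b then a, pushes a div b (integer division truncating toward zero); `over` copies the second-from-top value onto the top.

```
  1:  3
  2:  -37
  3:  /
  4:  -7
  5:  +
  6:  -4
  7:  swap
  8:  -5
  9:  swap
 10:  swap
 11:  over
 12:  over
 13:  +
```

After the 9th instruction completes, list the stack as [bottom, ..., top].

[-4, -5, -7]

3     [3]
-37   [3, -37]
/     [0]
-7    [0, -7]
+     [-7]
-4    [-7, -4]
swap  [-4, -7]
-5    [-4, -7, -5]
swap  [-4, -5, -7]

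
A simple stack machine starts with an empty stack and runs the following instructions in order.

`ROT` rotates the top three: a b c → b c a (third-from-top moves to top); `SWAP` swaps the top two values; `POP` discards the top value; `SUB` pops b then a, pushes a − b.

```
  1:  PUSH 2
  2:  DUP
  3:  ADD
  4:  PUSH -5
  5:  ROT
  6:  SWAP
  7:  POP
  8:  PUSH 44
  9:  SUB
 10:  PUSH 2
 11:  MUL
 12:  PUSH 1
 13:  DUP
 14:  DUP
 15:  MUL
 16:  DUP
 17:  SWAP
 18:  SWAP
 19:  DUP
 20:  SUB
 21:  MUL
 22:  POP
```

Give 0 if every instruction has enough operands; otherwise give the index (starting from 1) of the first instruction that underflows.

PUSH 2   [2]
DUP      [2, 2]
ADD      [4]
PUSH -5  [4, -5]
ROT  — needs 3 operands, stack has 2 → underflow

5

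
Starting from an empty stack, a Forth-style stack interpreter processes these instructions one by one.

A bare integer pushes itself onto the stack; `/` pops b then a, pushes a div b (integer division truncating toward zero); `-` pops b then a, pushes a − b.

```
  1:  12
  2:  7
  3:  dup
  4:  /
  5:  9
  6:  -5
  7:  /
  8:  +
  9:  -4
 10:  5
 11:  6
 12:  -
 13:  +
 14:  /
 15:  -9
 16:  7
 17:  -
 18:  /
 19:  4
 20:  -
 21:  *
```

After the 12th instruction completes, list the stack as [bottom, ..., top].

[12, 0, -4, -1]

12  → 12
7   → 12 7
dup → 12 7 7
/   → 12 1
9   → 12 1 9
-5  → 12 1 9 -5
/   → 12 1 -1
+   → 12 0
-4  → 12 0 -4
5   → 12 0 -4 5
6   → 12 0 -4 5 6
-   → 12 0 -4 -1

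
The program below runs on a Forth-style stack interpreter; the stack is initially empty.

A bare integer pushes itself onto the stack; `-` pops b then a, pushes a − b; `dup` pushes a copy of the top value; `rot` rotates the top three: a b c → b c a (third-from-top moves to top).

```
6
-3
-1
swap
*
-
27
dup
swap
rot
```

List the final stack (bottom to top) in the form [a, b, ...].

6    : [6]
-3   : [6, -3]
-1   : [6, -3, -1]
swap : [6, -1, -3]
*    : [6, 3]
-    : [3]
27   : [3, 27]
dup  : [3, 27, 27]
swap : [3, 27, 27]
rot  : [27, 27, 3]

[27, 27, 3]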